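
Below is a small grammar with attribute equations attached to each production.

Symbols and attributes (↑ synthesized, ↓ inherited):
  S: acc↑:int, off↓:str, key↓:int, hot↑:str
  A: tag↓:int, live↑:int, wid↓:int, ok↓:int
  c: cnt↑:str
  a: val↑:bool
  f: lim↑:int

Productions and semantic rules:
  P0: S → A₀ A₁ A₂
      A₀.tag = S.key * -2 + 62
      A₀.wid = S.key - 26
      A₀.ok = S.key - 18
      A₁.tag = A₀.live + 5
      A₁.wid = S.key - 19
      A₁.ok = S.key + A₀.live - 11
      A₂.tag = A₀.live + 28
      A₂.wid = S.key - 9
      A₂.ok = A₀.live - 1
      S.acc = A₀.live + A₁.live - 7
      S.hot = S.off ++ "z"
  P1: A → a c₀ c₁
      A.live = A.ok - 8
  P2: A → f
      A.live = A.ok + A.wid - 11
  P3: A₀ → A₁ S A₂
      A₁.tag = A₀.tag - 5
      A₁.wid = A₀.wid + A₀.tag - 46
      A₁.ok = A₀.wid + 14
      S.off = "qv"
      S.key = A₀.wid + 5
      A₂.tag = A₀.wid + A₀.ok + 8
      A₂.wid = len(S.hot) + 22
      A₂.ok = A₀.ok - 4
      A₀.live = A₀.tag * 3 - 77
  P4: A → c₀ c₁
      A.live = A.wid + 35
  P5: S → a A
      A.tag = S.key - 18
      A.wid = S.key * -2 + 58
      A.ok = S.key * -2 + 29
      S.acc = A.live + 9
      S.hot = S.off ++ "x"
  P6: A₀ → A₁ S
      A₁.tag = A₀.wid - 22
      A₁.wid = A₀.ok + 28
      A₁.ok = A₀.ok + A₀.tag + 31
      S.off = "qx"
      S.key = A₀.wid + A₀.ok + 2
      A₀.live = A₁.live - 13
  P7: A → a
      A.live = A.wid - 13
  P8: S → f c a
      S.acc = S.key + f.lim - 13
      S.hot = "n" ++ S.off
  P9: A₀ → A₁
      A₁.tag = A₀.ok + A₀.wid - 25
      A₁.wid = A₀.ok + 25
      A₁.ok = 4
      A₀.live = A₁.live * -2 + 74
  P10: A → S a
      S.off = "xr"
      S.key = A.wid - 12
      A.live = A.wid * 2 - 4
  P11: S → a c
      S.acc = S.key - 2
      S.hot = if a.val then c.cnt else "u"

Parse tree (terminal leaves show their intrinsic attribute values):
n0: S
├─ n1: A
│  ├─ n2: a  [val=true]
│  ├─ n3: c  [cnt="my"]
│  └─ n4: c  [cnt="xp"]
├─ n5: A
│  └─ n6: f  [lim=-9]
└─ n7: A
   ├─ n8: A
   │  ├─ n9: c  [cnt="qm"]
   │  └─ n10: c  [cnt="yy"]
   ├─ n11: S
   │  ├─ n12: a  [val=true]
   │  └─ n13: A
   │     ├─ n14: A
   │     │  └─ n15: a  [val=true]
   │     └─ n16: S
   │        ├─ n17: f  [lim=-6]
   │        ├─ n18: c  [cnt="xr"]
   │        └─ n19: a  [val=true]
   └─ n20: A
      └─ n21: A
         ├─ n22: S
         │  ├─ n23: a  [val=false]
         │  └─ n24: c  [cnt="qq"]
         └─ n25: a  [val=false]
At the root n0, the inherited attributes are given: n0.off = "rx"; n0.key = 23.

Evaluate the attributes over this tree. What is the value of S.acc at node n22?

3

1. n0.off = "rx"  [given at root]
2. n0.key = 23  [given at root]
3. n1.tag = 16  [S.key * -2 + 62]
4. n1.wid = -3  [S.key - 26]
5. n1.ok = 5  [S.key - 18]
6. n2.val = true  [terminal]
7. n3.cnt = "my"  [terminal]
8. n4.cnt = "xp"  [terminal]
9. n1.live = -3  [A.ok - 8]
10. n5.tag = 2  [A₀.live + 5]
11. n5.wid = 4  [S.key - 19]
12. n5.ok = 9  [S.key + A₀.live - 11]
13. n6.lim = -9  [terminal]
14. n5.live = 2  [A.ok + A.wid - 11]
15. n7.tag = 25  [A₀.live + 28]
16. n7.wid = 14  [S.key - 9]
17. n7.ok = -4  [A₀.live - 1]
18. n8.tag = 20  [A₀.tag - 5]
19. n8.wid = -7  [A₀.wid + A₀.tag - 46]
20. n8.ok = 28  [A₀.wid + 14]
21. n9.cnt = "qm"  [terminal]
22. n10.cnt = "yy"  [terminal]
23. n8.live = 28  [A.wid + 35]
24. n11.off = "qv"  ["qv"]
25. n11.key = 19  [A₀.wid + 5]
26. n12.val = true  [terminal]
27. n13.tag = 1  [S.key - 18]
28. n13.wid = 20  [S.key * -2 + 58]
29. n13.ok = -9  [S.key * -2 + 29]
30. n14.tag = -2  [A₀.wid - 22]
31. n14.wid = 19  [A₀.ok + 28]
32. n14.ok = 23  [A₀.ok + A₀.tag + 31]
33. n15.val = true  [terminal]
34. n14.live = 6  [A.wid - 13]
35. n16.off = "qx"  ["qx"]
36. n16.key = 13  [A₀.wid + A₀.ok + 2]
37. n17.lim = -6  [terminal]
38. n18.cnt = "xr"  [terminal]
39. n19.val = true  [terminal]
40. n16.acc = -6  [S.key + f.lim - 13]
41. n16.hot = "nqx"  ["n" ++ S.off]
42. n13.live = -7  [A₁.live - 13]
43. n11.acc = 2  [A.live + 9]
44. n11.hot = "qvx"  [S.off ++ "x"]
45. n20.tag = 18  [A₀.wid + A₀.ok + 8]
46. n20.wid = 25  [len(S.hot) + 22]
47. n20.ok = -8  [A₀.ok - 4]
48. n21.tag = -8  [A₀.ok + A₀.wid - 25]
49. n21.wid = 17  [A₀.ok + 25]
50. n21.ok = 4  [4]
51. n22.off = "xr"  ["xr"]
52. n22.key = 5  [A.wid - 12]
53. n23.val = false  [terminal]
54. n24.cnt = "qq"  [terminal]
55. n22.acc = 3  [S.key - 2]
56. n22.hot = "u"  [if a.val then c.cnt else "u"]
57. n25.val = false  [terminal]
58. n21.live = 30  [A.wid * 2 - 4]
59. n20.live = 14  [A₁.live * -2 + 74]
60. n7.live = -2  [A₀.tag * 3 - 77]
61. n0.acc = -8  [A₀.live + A₁.live - 7]
62. n0.hot = "rxz"  [S.off ++ "z"]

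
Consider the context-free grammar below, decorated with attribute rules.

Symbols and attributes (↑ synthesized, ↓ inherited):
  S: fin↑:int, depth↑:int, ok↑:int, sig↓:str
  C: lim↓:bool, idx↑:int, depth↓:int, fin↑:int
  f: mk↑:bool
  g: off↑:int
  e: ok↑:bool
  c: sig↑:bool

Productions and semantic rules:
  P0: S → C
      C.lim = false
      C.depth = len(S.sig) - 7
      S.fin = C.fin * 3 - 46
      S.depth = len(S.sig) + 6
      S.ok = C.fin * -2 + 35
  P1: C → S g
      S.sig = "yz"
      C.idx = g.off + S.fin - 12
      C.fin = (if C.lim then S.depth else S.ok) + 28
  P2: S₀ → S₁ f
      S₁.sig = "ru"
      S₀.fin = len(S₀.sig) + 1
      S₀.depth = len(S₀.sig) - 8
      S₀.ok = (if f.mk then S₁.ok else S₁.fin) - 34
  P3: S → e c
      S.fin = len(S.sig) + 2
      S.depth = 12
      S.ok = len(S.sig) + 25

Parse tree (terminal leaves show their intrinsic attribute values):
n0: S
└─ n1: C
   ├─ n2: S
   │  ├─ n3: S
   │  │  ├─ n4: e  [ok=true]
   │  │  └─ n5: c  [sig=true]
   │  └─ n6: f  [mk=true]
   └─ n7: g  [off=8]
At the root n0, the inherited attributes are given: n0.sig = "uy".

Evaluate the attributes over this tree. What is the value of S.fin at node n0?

1. n0.sig = "uy"  [given at root]
2. n1.lim = false  [false]
3. n1.depth = -5  [len(S.sig) - 7]
4. n2.sig = "yz"  ["yz"]
5. n3.sig = "ru"  ["ru"]
6. n4.ok = true  [terminal]
7. n5.sig = true  [terminal]
8. n3.fin = 4  [len(S.sig) + 2]
9. n3.depth = 12  [12]
10. n3.ok = 27  [len(S.sig) + 25]
11. n6.mk = true  [terminal]
12. n2.fin = 3  [len(S₀.sig) + 1]
13. n2.depth = -6  [len(S₀.sig) - 8]
14. n2.ok = -7  [(if f.mk then S₁.ok else S₁.fin) - 34]
15. n7.off = 8  [terminal]
16. n1.idx = -1  [g.off + S.fin - 12]
17. n1.fin = 21  [(if C.lim then S.depth else S.ok) + 28]
18. n0.fin = 17  [C.fin * 3 - 46]
19. n0.depth = 8  [len(S.sig) + 6]
20. n0.ok = -7  [C.fin * -2 + 35]

17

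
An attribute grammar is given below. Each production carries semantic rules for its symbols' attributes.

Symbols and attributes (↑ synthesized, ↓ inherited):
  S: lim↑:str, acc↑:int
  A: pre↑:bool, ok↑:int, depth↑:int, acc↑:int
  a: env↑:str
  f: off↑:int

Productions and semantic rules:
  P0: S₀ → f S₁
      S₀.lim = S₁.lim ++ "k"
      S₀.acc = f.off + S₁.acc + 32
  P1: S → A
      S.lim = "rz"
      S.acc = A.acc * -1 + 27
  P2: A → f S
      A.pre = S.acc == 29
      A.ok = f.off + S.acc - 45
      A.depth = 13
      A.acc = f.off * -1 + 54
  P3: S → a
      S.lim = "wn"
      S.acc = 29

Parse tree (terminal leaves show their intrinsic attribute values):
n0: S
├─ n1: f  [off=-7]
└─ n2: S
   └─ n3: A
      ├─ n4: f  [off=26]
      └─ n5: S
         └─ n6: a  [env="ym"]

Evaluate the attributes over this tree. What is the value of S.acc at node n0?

1. n1.off = -7  [terminal]
2. n4.off = 26  [terminal]
3. n6.env = "ym"  [terminal]
4. n5.lim = "wn"  ["wn"]
5. n5.acc = 29  [29]
6. n3.pre = true  [S.acc == 29]
7. n3.ok = 10  [f.off + S.acc - 45]
8. n3.depth = 13  [13]
9. n3.acc = 28  [f.off * -1 + 54]
10. n2.lim = "rz"  ["rz"]
11. n2.acc = -1  [A.acc * -1 + 27]
12. n0.lim = "rzk"  [S₁.lim ++ "k"]
13. n0.acc = 24  [f.off + S₁.acc + 32]

24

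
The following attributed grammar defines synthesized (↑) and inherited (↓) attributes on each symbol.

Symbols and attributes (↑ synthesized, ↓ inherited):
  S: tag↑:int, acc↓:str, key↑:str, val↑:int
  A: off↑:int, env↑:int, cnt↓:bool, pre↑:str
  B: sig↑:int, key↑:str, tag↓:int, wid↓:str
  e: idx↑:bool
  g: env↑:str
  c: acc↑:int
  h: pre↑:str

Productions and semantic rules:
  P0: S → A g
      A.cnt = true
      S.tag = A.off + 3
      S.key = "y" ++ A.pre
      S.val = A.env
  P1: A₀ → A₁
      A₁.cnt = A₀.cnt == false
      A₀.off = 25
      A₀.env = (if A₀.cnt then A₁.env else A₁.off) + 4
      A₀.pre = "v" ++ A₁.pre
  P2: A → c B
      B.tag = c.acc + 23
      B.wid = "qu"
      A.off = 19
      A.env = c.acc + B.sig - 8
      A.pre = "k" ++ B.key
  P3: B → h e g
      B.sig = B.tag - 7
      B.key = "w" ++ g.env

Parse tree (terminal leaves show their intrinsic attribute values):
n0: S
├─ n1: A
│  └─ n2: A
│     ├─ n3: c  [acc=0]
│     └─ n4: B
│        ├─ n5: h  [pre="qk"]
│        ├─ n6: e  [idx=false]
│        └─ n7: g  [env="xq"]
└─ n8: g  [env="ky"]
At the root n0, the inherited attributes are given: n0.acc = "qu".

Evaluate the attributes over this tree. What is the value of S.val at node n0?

1. n0.acc = "qu"  [given at root]
2. n1.cnt = true  [true]
3. n2.cnt = false  [A₀.cnt == false]
4. n3.acc = 0  [terminal]
5. n4.tag = 23  [c.acc + 23]
6. n4.wid = "qu"  ["qu"]
7. n5.pre = "qk"  [terminal]
8. n6.idx = false  [terminal]
9. n7.env = "xq"  [terminal]
10. n4.sig = 16  [B.tag - 7]
11. n4.key = "wxq"  ["w" ++ g.env]
12. n2.off = 19  [19]
13. n2.env = 8  [c.acc + B.sig - 8]
14. n2.pre = "kwxq"  ["k" ++ B.key]
15. n1.off = 25  [25]
16. n1.env = 12  [(if A₀.cnt then A₁.env else A₁.off) + 4]
17. n1.pre = "vkwxq"  ["v" ++ A₁.pre]
18. n8.env = "ky"  [terminal]
19. n0.tag = 28  [A.off + 3]
20. n0.key = "yvkwxq"  ["y" ++ A.pre]
21. n0.val = 12  [A.env]

12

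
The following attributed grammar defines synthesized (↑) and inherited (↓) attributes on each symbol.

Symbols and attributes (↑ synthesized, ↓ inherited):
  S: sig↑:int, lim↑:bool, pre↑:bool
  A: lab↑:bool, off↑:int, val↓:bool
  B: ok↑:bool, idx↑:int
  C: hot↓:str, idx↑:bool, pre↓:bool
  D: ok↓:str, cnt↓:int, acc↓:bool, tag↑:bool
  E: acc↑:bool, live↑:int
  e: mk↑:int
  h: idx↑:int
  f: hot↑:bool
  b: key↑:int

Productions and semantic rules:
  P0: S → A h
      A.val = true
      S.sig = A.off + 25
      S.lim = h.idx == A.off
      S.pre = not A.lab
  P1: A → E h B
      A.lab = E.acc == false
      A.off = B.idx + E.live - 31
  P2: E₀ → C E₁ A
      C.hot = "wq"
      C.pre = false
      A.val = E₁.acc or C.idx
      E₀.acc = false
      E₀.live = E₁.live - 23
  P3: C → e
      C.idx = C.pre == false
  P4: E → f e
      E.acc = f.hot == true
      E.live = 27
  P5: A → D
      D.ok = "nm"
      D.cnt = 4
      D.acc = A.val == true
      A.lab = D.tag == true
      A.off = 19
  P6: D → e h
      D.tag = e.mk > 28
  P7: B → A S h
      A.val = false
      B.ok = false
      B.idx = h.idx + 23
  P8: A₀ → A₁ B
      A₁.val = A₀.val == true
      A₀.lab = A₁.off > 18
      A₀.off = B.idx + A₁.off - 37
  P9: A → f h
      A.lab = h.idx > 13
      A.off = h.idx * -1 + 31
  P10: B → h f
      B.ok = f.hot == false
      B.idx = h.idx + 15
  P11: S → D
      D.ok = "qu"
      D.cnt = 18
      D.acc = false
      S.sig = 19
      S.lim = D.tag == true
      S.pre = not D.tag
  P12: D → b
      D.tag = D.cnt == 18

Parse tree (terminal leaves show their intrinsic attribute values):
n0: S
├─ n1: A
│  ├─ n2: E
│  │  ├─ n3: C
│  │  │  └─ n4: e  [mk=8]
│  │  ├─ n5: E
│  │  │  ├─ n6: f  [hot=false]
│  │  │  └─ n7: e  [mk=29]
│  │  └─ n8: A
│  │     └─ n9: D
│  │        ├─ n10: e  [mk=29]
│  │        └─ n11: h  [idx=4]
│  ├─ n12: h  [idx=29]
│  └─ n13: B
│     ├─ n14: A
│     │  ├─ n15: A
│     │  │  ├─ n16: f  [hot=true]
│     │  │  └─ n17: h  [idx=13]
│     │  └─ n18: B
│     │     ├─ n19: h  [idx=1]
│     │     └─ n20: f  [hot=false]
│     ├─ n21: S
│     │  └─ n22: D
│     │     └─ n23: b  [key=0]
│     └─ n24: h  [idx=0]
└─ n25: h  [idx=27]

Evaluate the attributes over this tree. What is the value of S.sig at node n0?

1. n1.val = true  [true]
2. n3.hot = "wq"  ["wq"]
3. n3.pre = false  [false]
4. n4.mk = 8  [terminal]
5. n3.idx = true  [C.pre == false]
6. n6.hot = false  [terminal]
7. n7.mk = 29  [terminal]
8. n5.acc = false  [f.hot == true]
9. n5.live = 27  [27]
10. n8.val = true  [E₁.acc or C.idx]
11. n9.ok = "nm"  ["nm"]
12. n9.cnt = 4  [4]
13. n9.acc = true  [A.val == true]
14. n10.mk = 29  [terminal]
15. n11.idx = 4  [terminal]
16. n9.tag = true  [e.mk > 28]
17. n8.lab = true  [D.tag == true]
18. n8.off = 19  [19]
19. n2.acc = false  [false]
20. n2.live = 4  [E₁.live - 23]
21. n12.idx = 29  [terminal]
22. n14.val = false  [false]
23. n15.val = false  [A₀.val == true]
24. n16.hot = true  [terminal]
25. n17.idx = 13  [terminal]
26. n15.lab = false  [h.idx > 13]
27. n15.off = 18  [h.idx * -1 + 31]
28. n19.idx = 1  [terminal]
29. n20.hot = false  [terminal]
30. n18.ok = true  [f.hot == false]
31. n18.idx = 16  [h.idx + 15]
32. n14.lab = false  [A₁.off > 18]
33. n14.off = -3  [B.idx + A₁.off - 37]
34. n22.ok = "qu"  ["qu"]
35. n22.cnt = 18  [18]
36. n22.acc = false  [false]
37. n23.key = 0  [terminal]
38. n22.tag = true  [D.cnt == 18]
39. n21.sig = 19  [19]
40. n21.lim = true  [D.tag == true]
41. n21.pre = false  [not D.tag]
42. n24.idx = 0  [terminal]
43. n13.ok = false  [false]
44. n13.idx = 23  [h.idx + 23]
45. n1.lab = true  [E.acc == false]
46. n1.off = -4  [B.idx + E.live - 31]
47. n25.idx = 27  [terminal]
48. n0.sig = 21  [A.off + 25]
49. n0.lim = false  [h.idx == A.off]
50. n0.pre = false  [not A.lab]

21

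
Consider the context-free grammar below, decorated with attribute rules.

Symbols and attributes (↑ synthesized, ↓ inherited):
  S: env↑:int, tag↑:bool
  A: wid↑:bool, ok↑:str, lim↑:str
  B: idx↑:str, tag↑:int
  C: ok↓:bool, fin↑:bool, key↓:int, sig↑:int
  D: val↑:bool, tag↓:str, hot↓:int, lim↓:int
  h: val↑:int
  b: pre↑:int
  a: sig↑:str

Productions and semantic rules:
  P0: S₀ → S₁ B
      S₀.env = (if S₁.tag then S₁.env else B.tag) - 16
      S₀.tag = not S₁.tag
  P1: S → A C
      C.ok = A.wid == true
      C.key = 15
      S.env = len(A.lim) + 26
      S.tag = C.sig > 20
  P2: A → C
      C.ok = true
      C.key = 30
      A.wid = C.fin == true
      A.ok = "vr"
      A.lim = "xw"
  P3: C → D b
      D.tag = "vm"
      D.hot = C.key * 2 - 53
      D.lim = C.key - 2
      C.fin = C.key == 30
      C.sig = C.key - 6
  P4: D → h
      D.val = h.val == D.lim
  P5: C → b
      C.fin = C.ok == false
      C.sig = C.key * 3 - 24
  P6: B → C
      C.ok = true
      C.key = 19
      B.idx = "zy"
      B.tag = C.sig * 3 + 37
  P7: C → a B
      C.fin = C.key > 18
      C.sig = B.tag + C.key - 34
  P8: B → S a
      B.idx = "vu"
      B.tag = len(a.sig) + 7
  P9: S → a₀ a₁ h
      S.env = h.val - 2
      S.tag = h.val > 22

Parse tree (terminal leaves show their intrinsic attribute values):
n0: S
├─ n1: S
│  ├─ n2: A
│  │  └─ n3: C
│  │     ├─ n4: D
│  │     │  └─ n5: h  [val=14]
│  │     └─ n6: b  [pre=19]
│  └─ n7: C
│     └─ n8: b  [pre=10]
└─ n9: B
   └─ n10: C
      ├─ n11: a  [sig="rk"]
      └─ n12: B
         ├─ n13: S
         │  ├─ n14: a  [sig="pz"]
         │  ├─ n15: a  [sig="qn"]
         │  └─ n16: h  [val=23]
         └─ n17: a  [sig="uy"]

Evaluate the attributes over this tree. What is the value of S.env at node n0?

1. n3.ok = true  [true]
2. n3.key = 30  [30]
3. n4.tag = "vm"  ["vm"]
4. n4.hot = 7  [C.key * 2 - 53]
5. n4.lim = 28  [C.key - 2]
6. n5.val = 14  [terminal]
7. n4.val = false  [h.val == D.lim]
8. n6.pre = 19  [terminal]
9. n3.fin = true  [C.key == 30]
10. n3.sig = 24  [C.key - 6]
11. n2.wid = true  [C.fin == true]
12. n2.ok = "vr"  ["vr"]
13. n2.lim = "xw"  ["xw"]
14. n7.ok = true  [A.wid == true]
15. n7.key = 15  [15]
16. n8.pre = 10  [terminal]
17. n7.fin = false  [C.ok == false]
18. n7.sig = 21  [C.key * 3 - 24]
19. n1.env = 28  [len(A.lim) + 26]
20. n1.tag = true  [C.sig > 20]
21. n10.ok = true  [true]
22. n10.key = 19  [19]
23. n11.sig = "rk"  [terminal]
24. n14.sig = "pz"  [terminal]
25. n15.sig = "qn"  [terminal]
26. n16.val = 23  [terminal]
27. n13.env = 21  [h.val - 2]
28. n13.tag = true  [h.val > 22]
29. n17.sig = "uy"  [terminal]
30. n12.idx = "vu"  ["vu"]
31. n12.tag = 9  [len(a.sig) + 7]
32. n10.fin = true  [C.key > 18]
33. n10.sig = -6  [B.tag + C.key - 34]
34. n9.idx = "zy"  ["zy"]
35. n9.tag = 19  [C.sig * 3 + 37]
36. n0.env = 12  [(if S₁.tag then S₁.env else B.tag) - 16]
37. n0.tag = false  [not S₁.tag]

12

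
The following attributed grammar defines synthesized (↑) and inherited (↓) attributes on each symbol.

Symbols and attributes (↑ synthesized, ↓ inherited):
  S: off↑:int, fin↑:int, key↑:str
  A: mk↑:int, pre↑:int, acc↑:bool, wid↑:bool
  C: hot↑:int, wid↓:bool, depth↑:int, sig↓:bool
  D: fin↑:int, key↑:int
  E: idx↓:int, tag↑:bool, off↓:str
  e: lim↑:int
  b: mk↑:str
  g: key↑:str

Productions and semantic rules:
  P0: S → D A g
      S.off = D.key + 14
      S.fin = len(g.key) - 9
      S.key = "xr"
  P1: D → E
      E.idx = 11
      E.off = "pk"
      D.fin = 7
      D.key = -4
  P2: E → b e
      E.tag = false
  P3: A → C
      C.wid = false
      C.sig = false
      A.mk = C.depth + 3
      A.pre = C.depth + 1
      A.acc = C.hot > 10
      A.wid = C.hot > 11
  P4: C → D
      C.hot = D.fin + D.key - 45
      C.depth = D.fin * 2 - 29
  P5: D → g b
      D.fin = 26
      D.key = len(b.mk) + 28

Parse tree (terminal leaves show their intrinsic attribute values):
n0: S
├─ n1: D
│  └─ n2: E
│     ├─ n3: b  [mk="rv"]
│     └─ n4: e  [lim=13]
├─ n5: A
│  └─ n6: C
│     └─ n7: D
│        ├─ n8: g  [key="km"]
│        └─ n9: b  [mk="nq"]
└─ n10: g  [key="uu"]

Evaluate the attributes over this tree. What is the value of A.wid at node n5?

false

1. n2.idx = 11  [11]
2. n2.off = "pk"  ["pk"]
3. n3.mk = "rv"  [terminal]
4. n4.lim = 13  [terminal]
5. n2.tag = false  [false]
6. n1.fin = 7  [7]
7. n1.key = -4  [-4]
8. n6.wid = false  [false]
9. n6.sig = false  [false]
10. n8.key = "km"  [terminal]
11. n9.mk = "nq"  [terminal]
12. n7.fin = 26  [26]
13. n7.key = 30  [len(b.mk) + 28]
14. n6.hot = 11  [D.fin + D.key - 45]
15. n6.depth = 23  [D.fin * 2 - 29]
16. n5.mk = 26  [C.depth + 3]
17. n5.pre = 24  [C.depth + 1]
18. n5.acc = true  [C.hot > 10]
19. n5.wid = false  [C.hot > 11]
20. n10.key = "uu"  [terminal]
21. n0.off = 10  [D.key + 14]
22. n0.fin = -7  [len(g.key) - 9]
23. n0.key = "xr"  ["xr"]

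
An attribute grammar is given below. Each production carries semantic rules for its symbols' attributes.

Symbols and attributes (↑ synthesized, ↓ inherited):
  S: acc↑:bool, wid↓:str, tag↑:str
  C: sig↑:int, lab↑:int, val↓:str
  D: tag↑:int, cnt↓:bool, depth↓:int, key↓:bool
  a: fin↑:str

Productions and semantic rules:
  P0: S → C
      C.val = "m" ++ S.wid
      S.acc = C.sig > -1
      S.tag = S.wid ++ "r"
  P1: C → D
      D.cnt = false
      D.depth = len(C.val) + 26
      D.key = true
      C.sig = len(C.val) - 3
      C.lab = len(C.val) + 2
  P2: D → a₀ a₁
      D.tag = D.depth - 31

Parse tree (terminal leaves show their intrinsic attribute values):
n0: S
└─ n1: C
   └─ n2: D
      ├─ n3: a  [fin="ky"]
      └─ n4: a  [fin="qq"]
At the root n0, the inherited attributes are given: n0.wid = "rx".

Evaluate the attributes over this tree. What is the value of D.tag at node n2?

1. n0.wid = "rx"  [given at root]
2. n1.val = "mrx"  ["m" ++ S.wid]
3. n2.cnt = false  [false]
4. n2.depth = 29  [len(C.val) + 26]
5. n2.key = true  [true]
6. n3.fin = "ky"  [terminal]
7. n4.fin = "qq"  [terminal]
8. n2.tag = -2  [D.depth - 31]
9. n1.sig = 0  [len(C.val) - 3]
10. n1.lab = 5  [len(C.val) + 2]
11. n0.acc = true  [C.sig > -1]
12. n0.tag = "rxr"  [S.wid ++ "r"]

-2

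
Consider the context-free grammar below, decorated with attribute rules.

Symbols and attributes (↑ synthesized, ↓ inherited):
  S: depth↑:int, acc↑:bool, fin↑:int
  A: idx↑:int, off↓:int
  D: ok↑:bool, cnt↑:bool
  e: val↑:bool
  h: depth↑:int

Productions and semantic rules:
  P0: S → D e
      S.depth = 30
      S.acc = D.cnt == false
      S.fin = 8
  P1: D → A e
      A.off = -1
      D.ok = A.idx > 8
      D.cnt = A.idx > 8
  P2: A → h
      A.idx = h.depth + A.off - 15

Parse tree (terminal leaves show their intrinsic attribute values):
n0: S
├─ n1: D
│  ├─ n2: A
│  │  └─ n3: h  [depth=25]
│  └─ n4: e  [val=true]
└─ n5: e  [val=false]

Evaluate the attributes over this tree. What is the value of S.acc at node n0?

false

1. n2.off = -1  [-1]
2. n3.depth = 25  [terminal]
3. n2.idx = 9  [h.depth + A.off - 15]
4. n4.val = true  [terminal]
5. n1.ok = true  [A.idx > 8]
6. n1.cnt = true  [A.idx > 8]
7. n5.val = false  [terminal]
8. n0.depth = 30  [30]
9. n0.acc = false  [D.cnt == false]
10. n0.fin = 8  [8]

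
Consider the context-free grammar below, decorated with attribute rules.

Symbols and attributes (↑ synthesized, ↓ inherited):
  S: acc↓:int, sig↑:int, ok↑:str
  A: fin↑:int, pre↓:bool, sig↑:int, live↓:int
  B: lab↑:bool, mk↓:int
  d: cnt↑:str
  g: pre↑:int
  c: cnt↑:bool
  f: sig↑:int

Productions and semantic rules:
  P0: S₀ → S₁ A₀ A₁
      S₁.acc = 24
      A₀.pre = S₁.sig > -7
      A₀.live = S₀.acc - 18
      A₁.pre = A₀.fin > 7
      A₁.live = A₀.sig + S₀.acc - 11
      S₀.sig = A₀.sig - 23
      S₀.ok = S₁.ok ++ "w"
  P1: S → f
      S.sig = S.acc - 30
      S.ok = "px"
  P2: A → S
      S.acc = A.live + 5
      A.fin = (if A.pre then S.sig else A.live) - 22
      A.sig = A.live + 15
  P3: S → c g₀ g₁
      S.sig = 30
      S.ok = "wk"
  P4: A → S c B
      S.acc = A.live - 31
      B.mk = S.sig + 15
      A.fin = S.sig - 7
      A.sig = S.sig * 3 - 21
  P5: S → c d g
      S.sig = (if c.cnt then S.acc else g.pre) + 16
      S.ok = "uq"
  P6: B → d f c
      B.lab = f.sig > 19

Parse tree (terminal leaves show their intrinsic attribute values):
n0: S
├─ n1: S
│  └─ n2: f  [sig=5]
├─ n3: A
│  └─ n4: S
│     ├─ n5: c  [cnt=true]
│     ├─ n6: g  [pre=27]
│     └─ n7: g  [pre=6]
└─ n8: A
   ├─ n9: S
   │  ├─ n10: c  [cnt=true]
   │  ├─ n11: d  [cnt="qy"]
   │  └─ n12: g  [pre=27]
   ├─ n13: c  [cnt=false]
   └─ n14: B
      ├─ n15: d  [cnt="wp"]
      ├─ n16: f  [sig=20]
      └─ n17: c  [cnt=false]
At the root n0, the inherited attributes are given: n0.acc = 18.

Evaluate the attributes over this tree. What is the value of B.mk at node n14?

1. n0.acc = 18  [given at root]
2. n1.acc = 24  [24]
3. n2.sig = 5  [terminal]
4. n1.sig = -6  [S.acc - 30]
5. n1.ok = "px"  ["px"]
6. n3.pre = true  [S₁.sig > -7]
7. n3.live = 0  [S₀.acc - 18]
8. n4.acc = 5  [A.live + 5]
9. n5.cnt = true  [terminal]
10. n6.pre = 27  [terminal]
11. n7.pre = 6  [terminal]
12. n4.sig = 30  [30]
13. n4.ok = "wk"  ["wk"]
14. n3.fin = 8  [(if A.pre then S.sig else A.live) - 22]
15. n3.sig = 15  [A.live + 15]
16. n8.pre = true  [A₀.fin > 7]
17. n8.live = 22  [A₀.sig + S₀.acc - 11]
18. n9.acc = -9  [A.live - 31]
19. n10.cnt = true  [terminal]
20. n11.cnt = "qy"  [terminal]
21. n12.pre = 27  [terminal]
22. n9.sig = 7  [(if c.cnt then S.acc else g.pre) + 16]
23. n9.ok = "uq"  ["uq"]
24. n13.cnt = false  [terminal]
25. n14.mk = 22  [S.sig + 15]
26. n15.cnt = "wp"  [terminal]
27. n16.sig = 20  [terminal]
28. n17.cnt = false  [terminal]
29. n14.lab = true  [f.sig > 19]
30. n8.fin = 0  [S.sig - 7]
31. n8.sig = 0  [S.sig * 3 - 21]
32. n0.sig = -8  [A₀.sig - 23]
33. n0.ok = "pxw"  [S₁.ok ++ "w"]

22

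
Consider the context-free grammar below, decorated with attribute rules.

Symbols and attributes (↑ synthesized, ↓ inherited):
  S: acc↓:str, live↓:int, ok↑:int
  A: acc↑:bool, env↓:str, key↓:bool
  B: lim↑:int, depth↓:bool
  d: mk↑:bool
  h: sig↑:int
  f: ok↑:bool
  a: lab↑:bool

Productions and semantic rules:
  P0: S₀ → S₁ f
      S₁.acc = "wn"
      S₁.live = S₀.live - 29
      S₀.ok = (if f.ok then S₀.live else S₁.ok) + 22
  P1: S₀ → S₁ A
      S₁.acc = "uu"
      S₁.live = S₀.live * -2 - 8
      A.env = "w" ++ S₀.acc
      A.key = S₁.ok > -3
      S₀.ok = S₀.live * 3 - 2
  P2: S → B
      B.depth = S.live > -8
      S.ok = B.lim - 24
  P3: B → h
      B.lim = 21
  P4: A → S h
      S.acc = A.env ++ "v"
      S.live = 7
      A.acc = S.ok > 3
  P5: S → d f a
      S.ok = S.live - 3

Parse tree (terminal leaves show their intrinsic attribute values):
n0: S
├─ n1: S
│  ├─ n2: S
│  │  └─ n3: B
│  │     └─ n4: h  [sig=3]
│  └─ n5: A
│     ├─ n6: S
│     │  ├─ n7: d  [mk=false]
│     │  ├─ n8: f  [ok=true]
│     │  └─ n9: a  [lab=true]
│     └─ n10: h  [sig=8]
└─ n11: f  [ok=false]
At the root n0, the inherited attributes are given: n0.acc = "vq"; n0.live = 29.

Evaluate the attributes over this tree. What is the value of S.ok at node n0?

1. n0.acc = "vq"  [given at root]
2. n0.live = 29  [given at root]
3. n1.acc = "wn"  ["wn"]
4. n1.live = 0  [S₀.live - 29]
5. n2.acc = "uu"  ["uu"]
6. n2.live = -8  [S₀.live * -2 - 8]
7. n3.depth = false  [S.live > -8]
8. n4.sig = 3  [terminal]
9. n3.lim = 21  [21]
10. n2.ok = -3  [B.lim - 24]
11. n5.env = "wwn"  ["w" ++ S₀.acc]
12. n5.key = false  [S₁.ok > -3]
13. n6.acc = "wwnv"  [A.env ++ "v"]
14. n6.live = 7  [7]
15. n7.mk = false  [terminal]
16. n8.ok = true  [terminal]
17. n9.lab = true  [terminal]
18. n6.ok = 4  [S.live - 3]
19. n10.sig = 8  [terminal]
20. n5.acc = true  [S.ok > 3]
21. n1.ok = -2  [S₀.live * 3 - 2]
22. n11.ok = false  [terminal]
23. n0.ok = 20  [(if f.ok then S₀.live else S₁.ok) + 22]

20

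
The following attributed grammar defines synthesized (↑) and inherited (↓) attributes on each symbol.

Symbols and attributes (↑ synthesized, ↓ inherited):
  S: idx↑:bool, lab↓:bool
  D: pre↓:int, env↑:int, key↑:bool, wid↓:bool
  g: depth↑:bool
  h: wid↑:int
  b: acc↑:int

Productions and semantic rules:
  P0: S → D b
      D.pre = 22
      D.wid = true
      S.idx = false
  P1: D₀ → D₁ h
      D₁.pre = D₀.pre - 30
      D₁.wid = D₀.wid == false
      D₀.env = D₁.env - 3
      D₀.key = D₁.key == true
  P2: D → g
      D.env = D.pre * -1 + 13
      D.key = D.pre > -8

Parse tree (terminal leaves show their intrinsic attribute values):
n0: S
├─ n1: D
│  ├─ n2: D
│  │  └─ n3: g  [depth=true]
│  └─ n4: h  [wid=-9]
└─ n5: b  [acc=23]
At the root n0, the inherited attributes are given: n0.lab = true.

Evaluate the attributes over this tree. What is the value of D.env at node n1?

18

1. n0.lab = true  [given at root]
2. n1.pre = 22  [22]
3. n1.wid = true  [true]
4. n2.pre = -8  [D₀.pre - 30]
5. n2.wid = false  [D₀.wid == false]
6. n3.depth = true  [terminal]
7. n2.env = 21  [D.pre * -1 + 13]
8. n2.key = false  [D.pre > -8]
9. n4.wid = -9  [terminal]
10. n1.env = 18  [D₁.env - 3]
11. n1.key = false  [D₁.key == true]
12. n5.acc = 23  [terminal]
13. n0.idx = false  [false]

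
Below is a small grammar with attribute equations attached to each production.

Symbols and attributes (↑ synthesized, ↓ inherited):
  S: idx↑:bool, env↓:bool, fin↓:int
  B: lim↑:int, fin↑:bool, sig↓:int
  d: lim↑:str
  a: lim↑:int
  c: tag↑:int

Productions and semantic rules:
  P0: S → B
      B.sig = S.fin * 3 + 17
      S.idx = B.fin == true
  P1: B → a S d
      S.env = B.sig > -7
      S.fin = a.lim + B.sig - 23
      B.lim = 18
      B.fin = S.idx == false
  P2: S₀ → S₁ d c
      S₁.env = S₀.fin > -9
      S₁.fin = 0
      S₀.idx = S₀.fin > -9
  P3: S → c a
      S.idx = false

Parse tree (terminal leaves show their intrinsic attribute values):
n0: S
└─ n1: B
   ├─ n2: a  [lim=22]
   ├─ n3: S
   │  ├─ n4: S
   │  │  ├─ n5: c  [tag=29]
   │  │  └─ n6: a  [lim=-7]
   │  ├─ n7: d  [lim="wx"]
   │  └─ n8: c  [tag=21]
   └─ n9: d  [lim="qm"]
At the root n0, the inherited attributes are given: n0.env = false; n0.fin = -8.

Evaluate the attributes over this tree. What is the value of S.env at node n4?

1. n0.env = false  [given at root]
2. n0.fin = -8  [given at root]
3. n1.sig = -7  [S.fin * 3 + 17]
4. n2.lim = 22  [terminal]
5. n3.env = false  [B.sig > -7]
6. n3.fin = -8  [a.lim + B.sig - 23]
7. n4.env = true  [S₀.fin > -9]
8. n4.fin = 0  [0]
9. n5.tag = 29  [terminal]
10. n6.lim = -7  [terminal]
11. n4.idx = false  [false]
12. n7.lim = "wx"  [terminal]
13. n8.tag = 21  [terminal]
14. n3.idx = true  [S₀.fin > -9]
15. n9.lim = "qm"  [terminal]
16. n1.lim = 18  [18]
17. n1.fin = false  [S.idx == false]
18. n0.idx = false  [B.fin == true]

true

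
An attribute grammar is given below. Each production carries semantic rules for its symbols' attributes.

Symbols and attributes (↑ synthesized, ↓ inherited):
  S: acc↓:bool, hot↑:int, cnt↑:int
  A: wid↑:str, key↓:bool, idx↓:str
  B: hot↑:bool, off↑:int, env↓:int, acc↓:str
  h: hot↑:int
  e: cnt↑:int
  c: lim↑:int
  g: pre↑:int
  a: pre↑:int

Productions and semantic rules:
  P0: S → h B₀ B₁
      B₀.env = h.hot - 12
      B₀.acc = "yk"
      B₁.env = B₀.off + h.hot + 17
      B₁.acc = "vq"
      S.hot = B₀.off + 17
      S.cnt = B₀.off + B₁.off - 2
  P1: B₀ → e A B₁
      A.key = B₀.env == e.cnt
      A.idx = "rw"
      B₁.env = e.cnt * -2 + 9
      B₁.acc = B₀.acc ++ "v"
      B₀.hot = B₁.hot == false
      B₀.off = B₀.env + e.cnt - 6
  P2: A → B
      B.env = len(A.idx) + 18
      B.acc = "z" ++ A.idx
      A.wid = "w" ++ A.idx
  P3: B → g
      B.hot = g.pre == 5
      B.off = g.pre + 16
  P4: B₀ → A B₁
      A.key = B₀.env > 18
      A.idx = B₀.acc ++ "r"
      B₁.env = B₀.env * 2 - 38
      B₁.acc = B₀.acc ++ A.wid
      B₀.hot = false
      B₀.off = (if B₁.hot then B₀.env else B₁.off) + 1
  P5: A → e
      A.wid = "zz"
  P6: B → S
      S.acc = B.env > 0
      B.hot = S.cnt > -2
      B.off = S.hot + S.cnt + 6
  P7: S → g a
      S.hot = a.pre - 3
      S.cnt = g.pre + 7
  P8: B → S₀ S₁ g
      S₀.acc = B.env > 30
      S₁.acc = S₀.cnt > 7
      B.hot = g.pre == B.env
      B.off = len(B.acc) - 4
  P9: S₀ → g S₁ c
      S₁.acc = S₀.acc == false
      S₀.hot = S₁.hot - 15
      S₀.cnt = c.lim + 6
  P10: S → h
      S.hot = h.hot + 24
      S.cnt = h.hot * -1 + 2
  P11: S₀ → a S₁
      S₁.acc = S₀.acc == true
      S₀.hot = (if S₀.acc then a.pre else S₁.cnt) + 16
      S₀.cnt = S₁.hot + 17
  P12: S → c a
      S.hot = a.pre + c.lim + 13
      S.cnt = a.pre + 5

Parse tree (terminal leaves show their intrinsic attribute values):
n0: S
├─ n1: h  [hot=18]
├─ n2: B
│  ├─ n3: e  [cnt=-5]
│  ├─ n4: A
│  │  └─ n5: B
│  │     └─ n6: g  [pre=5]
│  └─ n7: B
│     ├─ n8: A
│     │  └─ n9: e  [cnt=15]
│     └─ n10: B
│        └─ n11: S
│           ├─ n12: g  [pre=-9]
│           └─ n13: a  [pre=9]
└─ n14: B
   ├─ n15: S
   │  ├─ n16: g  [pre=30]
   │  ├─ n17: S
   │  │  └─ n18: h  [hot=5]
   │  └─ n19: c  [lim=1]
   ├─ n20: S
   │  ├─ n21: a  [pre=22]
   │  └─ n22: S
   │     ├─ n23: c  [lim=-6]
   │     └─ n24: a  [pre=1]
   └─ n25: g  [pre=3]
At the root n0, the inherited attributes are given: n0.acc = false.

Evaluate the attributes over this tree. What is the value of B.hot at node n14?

1. n0.acc = false  [given at root]
2. n1.hot = 18  [terminal]
3. n2.env = 6  [h.hot - 12]
4. n2.acc = "yk"  ["yk"]
5. n3.cnt = -5  [terminal]
6. n4.key = false  [B₀.env == e.cnt]
7. n4.idx = "rw"  ["rw"]
8. n5.env = 20  [len(A.idx) + 18]
9. n5.acc = "zrw"  ["z" ++ A.idx]
10. n6.pre = 5  [terminal]
11. n5.hot = true  [g.pre == 5]
12. n5.off = 21  [g.pre + 16]
13. n4.wid = "wrw"  ["w" ++ A.idx]
14. n7.env = 19  [e.cnt * -2 + 9]
15. n7.acc = "ykv"  [B₀.acc ++ "v"]
16. n8.key = true  [B₀.env > 18]
17. n8.idx = "ykvr"  [B₀.acc ++ "r"]
18. n9.cnt = 15  [terminal]
19. n8.wid = "zz"  ["zz"]
20. n10.env = 0  [B₀.env * 2 - 38]
21. n10.acc = "ykvzz"  [B₀.acc ++ A.wid]
22. n11.acc = false  [B.env > 0]
23. n12.pre = -9  [terminal]
24. n13.pre = 9  [terminal]
25. n11.hot = 6  [a.pre - 3]
26. n11.cnt = -2  [g.pre + 7]
27. n10.hot = false  [S.cnt > -2]
28. n10.off = 10  [S.hot + S.cnt + 6]
29. n7.hot = false  [false]
30. n7.off = 11  [(if B₁.hot then B₀.env else B₁.off) + 1]
31. n2.hot = true  [B₁.hot == false]
32. n2.off = -5  [B₀.env + e.cnt - 6]
33. n14.env = 30  [B₀.off + h.hot + 17]
34. n14.acc = "vq"  ["vq"]
35. n15.acc = false  [B.env > 30]
36. n16.pre = 30  [terminal]
37. n17.acc = true  [S₀.acc == false]
38. n18.hot = 5  [terminal]
39. n17.hot = 29  [h.hot + 24]
40. n17.cnt = -3  [h.hot * -1 + 2]
41. n19.lim = 1  [terminal]
42. n15.hot = 14  [S₁.hot - 15]
43. n15.cnt = 7  [c.lim + 6]
44. n20.acc = false  [S₀.cnt > 7]
45. n21.pre = 22  [terminal]
46. n22.acc = false  [S₀.acc == true]
47. n23.lim = -6  [terminal]
48. n24.pre = 1  [terminal]
49. n22.hot = 8  [a.pre + c.lim + 13]
50. n22.cnt = 6  [a.pre + 5]
51. n20.hot = 22  [(if S₀.acc then a.pre else S₁.cnt) + 16]
52. n20.cnt = 25  [S₁.hot + 17]
53. n25.pre = 3  [terminal]
54. n14.hot = false  [g.pre == B.env]
55. n14.off = -2  [len(B.acc) - 4]
56. n0.hot = 12  [B₀.off + 17]
57. n0.cnt = -9  [B₀.off + B₁.off - 2]

false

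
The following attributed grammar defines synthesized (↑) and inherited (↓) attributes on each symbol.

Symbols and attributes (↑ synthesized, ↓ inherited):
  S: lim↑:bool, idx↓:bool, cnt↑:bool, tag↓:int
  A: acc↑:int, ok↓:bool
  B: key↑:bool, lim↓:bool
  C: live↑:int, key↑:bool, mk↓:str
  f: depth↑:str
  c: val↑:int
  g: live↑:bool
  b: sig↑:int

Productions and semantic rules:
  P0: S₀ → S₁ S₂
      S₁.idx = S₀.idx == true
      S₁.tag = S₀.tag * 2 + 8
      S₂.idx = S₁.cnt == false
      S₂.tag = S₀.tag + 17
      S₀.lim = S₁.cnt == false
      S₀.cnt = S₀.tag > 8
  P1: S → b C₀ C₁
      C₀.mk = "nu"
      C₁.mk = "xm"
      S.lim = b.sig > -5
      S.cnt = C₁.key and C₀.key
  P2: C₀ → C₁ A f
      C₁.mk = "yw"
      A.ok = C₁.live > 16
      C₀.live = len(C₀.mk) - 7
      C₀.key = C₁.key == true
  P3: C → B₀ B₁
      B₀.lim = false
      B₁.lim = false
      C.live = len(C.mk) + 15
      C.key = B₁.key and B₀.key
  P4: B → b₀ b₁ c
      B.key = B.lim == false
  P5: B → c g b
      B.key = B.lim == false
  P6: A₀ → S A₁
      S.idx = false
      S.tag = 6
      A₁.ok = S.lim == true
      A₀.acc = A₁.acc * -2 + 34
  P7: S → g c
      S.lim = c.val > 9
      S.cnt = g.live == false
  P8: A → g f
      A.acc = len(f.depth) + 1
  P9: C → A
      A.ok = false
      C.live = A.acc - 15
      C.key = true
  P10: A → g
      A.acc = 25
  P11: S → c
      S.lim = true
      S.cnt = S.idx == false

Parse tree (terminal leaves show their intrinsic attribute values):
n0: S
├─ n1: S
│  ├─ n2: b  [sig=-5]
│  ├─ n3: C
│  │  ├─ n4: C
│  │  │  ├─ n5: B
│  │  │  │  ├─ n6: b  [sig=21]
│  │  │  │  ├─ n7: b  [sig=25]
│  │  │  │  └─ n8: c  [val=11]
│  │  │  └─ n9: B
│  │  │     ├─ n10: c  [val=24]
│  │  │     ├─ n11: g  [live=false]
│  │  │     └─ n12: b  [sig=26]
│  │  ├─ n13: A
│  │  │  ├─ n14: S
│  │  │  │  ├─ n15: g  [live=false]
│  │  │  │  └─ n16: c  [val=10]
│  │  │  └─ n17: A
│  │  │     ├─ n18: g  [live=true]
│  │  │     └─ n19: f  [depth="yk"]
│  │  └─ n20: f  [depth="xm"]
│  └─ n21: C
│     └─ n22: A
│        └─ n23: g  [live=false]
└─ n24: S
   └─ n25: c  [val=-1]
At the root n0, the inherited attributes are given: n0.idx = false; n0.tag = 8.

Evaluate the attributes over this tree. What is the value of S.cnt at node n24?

true

1. n0.idx = false  [given at root]
2. n0.tag = 8  [given at root]
3. n1.idx = false  [S₀.idx == true]
4. n1.tag = 24  [S₀.tag * 2 + 8]
5. n2.sig = -5  [terminal]
6. n3.mk = "nu"  ["nu"]
7. n4.mk = "yw"  ["yw"]
8. n5.lim = false  [false]
9. n6.sig = 21  [terminal]
10. n7.sig = 25  [terminal]
11. n8.val = 11  [terminal]
12. n5.key = true  [B.lim == false]
13. n9.lim = false  [false]
14. n10.val = 24  [terminal]
15. n11.live = false  [terminal]
16. n12.sig = 26  [terminal]
17. n9.key = true  [B.lim == false]
18. n4.live = 17  [len(C.mk) + 15]
19. n4.key = true  [B₁.key and B₀.key]
20. n13.ok = true  [C₁.live > 16]
21. n14.idx = false  [false]
22. n14.tag = 6  [6]
23. n15.live = false  [terminal]
24. n16.val = 10  [terminal]
25. n14.lim = true  [c.val > 9]
26. n14.cnt = true  [g.live == false]
27. n17.ok = true  [S.lim == true]
28. n18.live = true  [terminal]
29. n19.depth = "yk"  [terminal]
30. n17.acc = 3  [len(f.depth) + 1]
31. n13.acc = 28  [A₁.acc * -2 + 34]
32. n20.depth = "xm"  [terminal]
33. n3.live = -5  [len(C₀.mk) - 7]
34. n3.key = true  [C₁.key == true]
35. n21.mk = "xm"  ["xm"]
36. n22.ok = false  [false]
37. n23.live = false  [terminal]
38. n22.acc = 25  [25]
39. n21.live = 10  [A.acc - 15]
40. n21.key = true  [true]
41. n1.lim = false  [b.sig > -5]
42. n1.cnt = true  [C₁.key and C₀.key]
43. n24.idx = false  [S₁.cnt == false]
44. n24.tag = 25  [S₀.tag + 17]
45. n25.val = -1  [terminal]
46. n24.lim = true  [true]
47. n24.cnt = true  [S.idx == false]
48. n0.lim = false  [S₁.cnt == false]
49. n0.cnt = false  [S₀.tag > 8]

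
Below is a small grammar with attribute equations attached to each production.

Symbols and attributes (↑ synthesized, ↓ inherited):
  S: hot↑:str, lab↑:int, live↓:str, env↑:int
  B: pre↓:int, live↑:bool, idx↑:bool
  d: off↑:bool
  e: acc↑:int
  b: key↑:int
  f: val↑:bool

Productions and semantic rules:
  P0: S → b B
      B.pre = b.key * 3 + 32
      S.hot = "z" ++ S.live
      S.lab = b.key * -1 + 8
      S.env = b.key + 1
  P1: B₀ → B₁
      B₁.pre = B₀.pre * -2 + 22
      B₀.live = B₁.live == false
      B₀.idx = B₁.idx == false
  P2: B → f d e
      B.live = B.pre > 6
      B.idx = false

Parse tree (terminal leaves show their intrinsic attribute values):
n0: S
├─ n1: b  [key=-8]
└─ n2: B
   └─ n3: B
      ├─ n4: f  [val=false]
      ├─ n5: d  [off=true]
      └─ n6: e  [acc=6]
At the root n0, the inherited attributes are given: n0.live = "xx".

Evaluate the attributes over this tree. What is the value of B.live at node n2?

1. n0.live = "xx"  [given at root]
2. n1.key = -8  [terminal]
3. n2.pre = 8  [b.key * 3 + 32]
4. n3.pre = 6  [B₀.pre * -2 + 22]
5. n4.val = false  [terminal]
6. n5.off = true  [terminal]
7. n6.acc = 6  [terminal]
8. n3.live = false  [B.pre > 6]
9. n3.idx = false  [false]
10. n2.live = true  [B₁.live == false]
11. n2.idx = true  [B₁.idx == false]
12. n0.hot = "zxx"  ["z" ++ S.live]
13. n0.lab = 16  [b.key * -1 + 8]
14. n0.env = -7  [b.key + 1]

true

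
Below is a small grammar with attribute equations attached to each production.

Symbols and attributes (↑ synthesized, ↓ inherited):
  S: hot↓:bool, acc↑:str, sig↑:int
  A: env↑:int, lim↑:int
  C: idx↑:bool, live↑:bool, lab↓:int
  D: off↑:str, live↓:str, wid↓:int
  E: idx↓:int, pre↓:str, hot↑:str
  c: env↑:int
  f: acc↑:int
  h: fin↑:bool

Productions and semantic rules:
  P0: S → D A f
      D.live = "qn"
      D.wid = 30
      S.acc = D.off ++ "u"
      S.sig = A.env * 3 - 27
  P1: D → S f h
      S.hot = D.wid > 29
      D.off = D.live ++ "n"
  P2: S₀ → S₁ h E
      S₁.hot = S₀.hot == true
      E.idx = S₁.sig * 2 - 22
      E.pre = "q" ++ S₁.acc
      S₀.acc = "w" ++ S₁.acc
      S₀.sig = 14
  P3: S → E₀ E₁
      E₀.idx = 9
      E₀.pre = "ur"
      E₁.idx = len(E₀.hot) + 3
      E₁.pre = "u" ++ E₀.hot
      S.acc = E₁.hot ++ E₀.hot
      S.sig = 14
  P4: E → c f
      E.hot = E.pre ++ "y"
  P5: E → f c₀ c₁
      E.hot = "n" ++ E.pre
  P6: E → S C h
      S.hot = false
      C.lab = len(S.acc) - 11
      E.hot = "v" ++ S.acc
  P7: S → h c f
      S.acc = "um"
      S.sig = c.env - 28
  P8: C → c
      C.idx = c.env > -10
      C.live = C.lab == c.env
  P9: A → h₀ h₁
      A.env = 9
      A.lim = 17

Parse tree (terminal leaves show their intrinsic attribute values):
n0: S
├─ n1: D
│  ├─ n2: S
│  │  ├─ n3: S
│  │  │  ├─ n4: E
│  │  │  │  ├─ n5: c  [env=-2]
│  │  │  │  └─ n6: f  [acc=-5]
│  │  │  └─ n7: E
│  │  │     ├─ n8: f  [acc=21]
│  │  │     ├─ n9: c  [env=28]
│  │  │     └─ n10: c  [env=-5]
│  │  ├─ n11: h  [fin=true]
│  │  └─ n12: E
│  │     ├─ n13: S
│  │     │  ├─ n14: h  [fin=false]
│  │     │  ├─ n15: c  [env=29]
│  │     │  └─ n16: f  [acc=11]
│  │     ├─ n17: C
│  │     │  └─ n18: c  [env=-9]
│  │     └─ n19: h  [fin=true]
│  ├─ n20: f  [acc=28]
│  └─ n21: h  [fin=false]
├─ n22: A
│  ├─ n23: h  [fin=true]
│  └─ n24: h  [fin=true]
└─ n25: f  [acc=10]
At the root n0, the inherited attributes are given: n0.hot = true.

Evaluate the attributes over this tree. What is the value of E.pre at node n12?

"qnuuryury"

1. n0.hot = true  [given at root]
2. n1.live = "qn"  ["qn"]
3. n1.wid = 30  [30]
4. n2.hot = true  [D.wid > 29]
5. n3.hot = true  [S₀.hot == true]
6. n4.idx = 9  [9]
7. n4.pre = "ur"  ["ur"]
8. n5.env = -2  [terminal]
9. n6.acc = -5  [terminal]
10. n4.hot = "ury"  [E.pre ++ "y"]
11. n7.idx = 6  [len(E₀.hot) + 3]
12. n7.pre = "uury"  ["u" ++ E₀.hot]
13. n8.acc = 21  [terminal]
14. n9.env = 28  [terminal]
15. n10.env = -5  [terminal]
16. n7.hot = "nuury"  ["n" ++ E.pre]
17. n3.acc = "nuuryury"  [E₁.hot ++ E₀.hot]
18. n3.sig = 14  [14]
19. n11.fin = true  [terminal]
20. n12.idx = 6  [S₁.sig * 2 - 22]
21. n12.pre = "qnuuryury"  ["q" ++ S₁.acc]
22. n13.hot = false  [false]
23. n14.fin = false  [terminal]
24. n15.env = 29  [terminal]
25. n16.acc = 11  [terminal]
26. n13.acc = "um"  ["um"]
27. n13.sig = 1  [c.env - 28]
28. n17.lab = -9  [len(S.acc) - 11]
29. n18.env = -9  [terminal]
30. n17.idx = true  [c.env > -10]
31. n17.live = true  [C.lab == c.env]
32. n19.fin = true  [terminal]
33. n12.hot = "vum"  ["v" ++ S.acc]
34. n2.acc = "wnuuryury"  ["w" ++ S₁.acc]
35. n2.sig = 14  [14]
36. n20.acc = 28  [terminal]
37. n21.fin = false  [terminal]
38. n1.off = "qnn"  [D.live ++ "n"]
39. n23.fin = true  [terminal]
40. n24.fin = true  [terminal]
41. n22.env = 9  [9]
42. n22.lim = 17  [17]
43. n25.acc = 10  [terminal]
44. n0.acc = "qnnu"  [D.off ++ "u"]
45. n0.sig = 0  [A.env * 3 - 27]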